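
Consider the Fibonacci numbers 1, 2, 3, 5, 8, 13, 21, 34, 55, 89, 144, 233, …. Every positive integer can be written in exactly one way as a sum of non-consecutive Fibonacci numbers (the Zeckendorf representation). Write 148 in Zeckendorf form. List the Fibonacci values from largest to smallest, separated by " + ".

144 + 3 + 1

148 − 144 = 4
4 − 3 = 1
1 − 1 = 0
So 148 = 144 + 3 + 1, with no two terms consecutive in the sequence.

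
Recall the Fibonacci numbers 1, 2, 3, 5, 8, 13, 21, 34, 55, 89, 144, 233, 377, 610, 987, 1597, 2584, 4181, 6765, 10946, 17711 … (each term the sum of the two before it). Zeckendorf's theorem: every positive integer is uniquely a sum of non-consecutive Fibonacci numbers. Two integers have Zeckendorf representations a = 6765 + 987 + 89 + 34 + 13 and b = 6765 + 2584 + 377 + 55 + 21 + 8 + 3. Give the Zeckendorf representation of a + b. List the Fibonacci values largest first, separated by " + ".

10946 + 4181 + 1597 + 610 + 233 + 89 + 34 + 8 + 3

The two numbers are 7888 and 9813, so their sum is 17701.
Repeatedly subtract the largest Fibonacci number that fits:
17701: greatest Fibonacci not exceeding it is 10946, leaving 6755
6755: greatest Fibonacci not exceeding it is 4181, leaving 2574
2574: greatest Fibonacci not exceeding it is 1597, leaving 977
977: greatest Fibonacci not exceeding it is 610, leaving 367
367: greatest Fibonacci not exceeding it is 233, leaving 134
134: greatest Fibonacci not exceeding it is 89, leaving 45
45: greatest Fibonacci not exceeding it is 34, leaving 11
11: greatest Fibonacci not exceeding it is 8, leaving 3
3: greatest Fibonacci not exceeding it is 3, leaving 0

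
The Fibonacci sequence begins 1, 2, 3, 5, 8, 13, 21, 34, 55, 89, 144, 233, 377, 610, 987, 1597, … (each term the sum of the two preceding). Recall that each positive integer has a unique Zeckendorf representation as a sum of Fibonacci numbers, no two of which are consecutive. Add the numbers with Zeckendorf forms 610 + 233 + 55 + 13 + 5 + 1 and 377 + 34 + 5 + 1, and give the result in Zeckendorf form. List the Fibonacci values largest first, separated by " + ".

987 + 233 + 89 + 21 + 3 + 1

The two numbers are 917 and 417, so their sum is 1334.
Greedy algorithm:
1334: greatest Fibonacci not exceeding it is 987, leaving 347
347: greatest Fibonacci not exceeding it is 233, leaving 114
114: greatest Fibonacci not exceeding it is 89, leaving 25
25: greatest Fibonacci not exceeding it is 21, leaving 4
4: greatest Fibonacci not exceeding it is 3, leaving 1
1: greatest Fibonacci not exceeding it is 1, leaving 0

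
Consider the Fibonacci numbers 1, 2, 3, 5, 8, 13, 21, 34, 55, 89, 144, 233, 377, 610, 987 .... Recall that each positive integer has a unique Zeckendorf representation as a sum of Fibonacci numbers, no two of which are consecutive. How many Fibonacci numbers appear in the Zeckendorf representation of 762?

3

762 − 610 = 152
152 − 144 = 8
8 − 8 = 0
762 = 610 + 144 + 8, which has 3 terms.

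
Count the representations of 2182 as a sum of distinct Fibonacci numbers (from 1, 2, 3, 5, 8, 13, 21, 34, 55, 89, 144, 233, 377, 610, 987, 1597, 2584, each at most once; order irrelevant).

2182 = 1597+377+144+55+8+1 = 1597+377+144+55+5+3+1 = 1597+377+144+34+21+8+1 = 987+610+377+144+55+8+1 = … (18 more), for 22 in all.

22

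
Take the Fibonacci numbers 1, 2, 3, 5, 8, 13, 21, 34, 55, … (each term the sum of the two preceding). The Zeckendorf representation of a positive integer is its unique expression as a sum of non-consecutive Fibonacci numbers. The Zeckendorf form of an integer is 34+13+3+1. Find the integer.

34+13+3+1 = 51.

51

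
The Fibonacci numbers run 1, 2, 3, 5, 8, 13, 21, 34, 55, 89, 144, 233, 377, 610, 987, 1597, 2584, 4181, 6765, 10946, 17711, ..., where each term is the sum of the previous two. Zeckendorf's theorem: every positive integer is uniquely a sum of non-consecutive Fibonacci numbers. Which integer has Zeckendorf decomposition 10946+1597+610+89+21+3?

10946+1597+610+89+21+3 = 13266.

13266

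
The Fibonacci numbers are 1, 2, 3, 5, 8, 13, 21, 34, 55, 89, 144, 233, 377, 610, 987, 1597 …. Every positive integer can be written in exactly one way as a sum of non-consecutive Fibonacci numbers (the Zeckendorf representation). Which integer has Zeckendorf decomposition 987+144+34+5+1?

1171

987+144+34+5+1 = 1171.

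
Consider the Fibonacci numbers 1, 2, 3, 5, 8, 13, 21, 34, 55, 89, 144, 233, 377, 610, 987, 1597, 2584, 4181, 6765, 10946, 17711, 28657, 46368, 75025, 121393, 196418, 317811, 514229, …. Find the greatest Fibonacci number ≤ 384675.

317811

317811 ≤ 384675 < 514229, so the largest Fibonacci number not exceeding 384675 is 317811.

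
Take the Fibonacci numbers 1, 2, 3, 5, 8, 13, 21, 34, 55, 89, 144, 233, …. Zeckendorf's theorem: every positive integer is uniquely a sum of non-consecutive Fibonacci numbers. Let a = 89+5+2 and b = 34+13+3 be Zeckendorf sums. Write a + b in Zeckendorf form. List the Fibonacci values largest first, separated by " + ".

144 + 2

The two numbers are 96 and 50, so their sum is 146.
Repeatedly subtract the largest Fibonacci number that fits:
subtract 144 from 146: 2 remains
subtract 2 from 2: 0 remains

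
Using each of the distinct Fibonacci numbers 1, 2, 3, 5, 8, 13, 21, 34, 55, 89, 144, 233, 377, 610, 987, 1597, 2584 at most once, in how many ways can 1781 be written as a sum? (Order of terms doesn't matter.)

1781 = 1597+144+34+5+1 = 1597+144+34+3+2+1 = 1597+144+21+13+5+1 = 1597+89+55+34+5+1 = … (26 more), for 30 in all.

30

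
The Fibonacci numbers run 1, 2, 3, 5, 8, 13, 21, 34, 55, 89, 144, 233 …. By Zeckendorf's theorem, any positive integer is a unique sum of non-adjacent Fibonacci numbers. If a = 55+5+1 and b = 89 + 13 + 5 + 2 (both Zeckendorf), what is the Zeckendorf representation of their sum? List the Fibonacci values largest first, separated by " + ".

144 + 21 + 5

The two numbers are 61 and 109, so their sum is 170.
Repeatedly subtract the largest Fibonacci number that fits:
take 144 (≤ 170); 170 − 144 = 26
take 21 (≤ 26); 26 − 21 = 5
take 5 (≤ 5); 5 − 5 = 0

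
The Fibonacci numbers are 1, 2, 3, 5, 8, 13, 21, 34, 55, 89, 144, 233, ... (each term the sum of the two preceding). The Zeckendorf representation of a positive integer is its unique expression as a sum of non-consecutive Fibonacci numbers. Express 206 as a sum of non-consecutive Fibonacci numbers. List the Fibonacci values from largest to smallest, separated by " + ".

144 + 55 + 5 + 2

206 − 144 = 62
62 − 55 = 7
7 − 5 = 2
2 − 2 = 0
So 206 = 144 + 55 + 5 + 2, with no two terms consecutive in the sequence.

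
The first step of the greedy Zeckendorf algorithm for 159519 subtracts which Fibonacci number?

121393

121393 ≤ 159519 < 196418, so the largest Fibonacci number not exceeding 159519 is 121393.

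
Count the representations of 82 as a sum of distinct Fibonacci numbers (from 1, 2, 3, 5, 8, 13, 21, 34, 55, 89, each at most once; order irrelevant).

6

82 = 55+21+5+1 = 55+21+3+2+1 = 55+13+8+5+1 = … (3 more), for 6 in all.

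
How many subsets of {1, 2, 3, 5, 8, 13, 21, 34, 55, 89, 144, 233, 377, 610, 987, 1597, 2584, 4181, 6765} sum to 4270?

24

Each representation comes from the Zeckendorf form by replacing some F_k with F_{k−1} + F_{k−2} where possible.
4270 = 4181+89 = 4181+55+34 = 2584+1597+89 = 4181+55+21+13 = … (20 more), for 24 in all.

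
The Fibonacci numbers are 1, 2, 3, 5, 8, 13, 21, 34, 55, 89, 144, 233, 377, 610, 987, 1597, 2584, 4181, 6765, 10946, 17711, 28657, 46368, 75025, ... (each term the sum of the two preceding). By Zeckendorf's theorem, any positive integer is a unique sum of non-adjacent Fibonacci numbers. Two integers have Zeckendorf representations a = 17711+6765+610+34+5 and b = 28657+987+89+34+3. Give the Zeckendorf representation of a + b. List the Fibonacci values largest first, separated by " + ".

46368 + 6765 + 1597 + 144 + 21

The two numbers are 25125 and 29770, so their sum is 54895.
take 46368 (≤ 54895); 54895 − 46368 = 8527
take 6765 (≤ 8527); 8527 − 6765 = 1762
take 1597 (≤ 1762); 1762 − 1597 = 165
take 144 (≤ 165); 165 − 144 = 21
take 21 (≤ 21); 21 − 21 = 0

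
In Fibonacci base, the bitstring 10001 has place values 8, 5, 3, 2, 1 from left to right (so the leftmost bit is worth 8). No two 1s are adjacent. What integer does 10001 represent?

9

Summing the place values of the 1 bits: 8 + 1 = 9.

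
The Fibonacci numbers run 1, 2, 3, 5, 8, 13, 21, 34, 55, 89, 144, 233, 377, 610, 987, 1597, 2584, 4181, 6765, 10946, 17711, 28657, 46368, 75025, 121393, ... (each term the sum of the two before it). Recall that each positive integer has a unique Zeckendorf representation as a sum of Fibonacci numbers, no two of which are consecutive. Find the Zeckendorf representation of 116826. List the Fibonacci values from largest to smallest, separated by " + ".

75025 + 28657 + 10946 + 1597 + 377 + 144 + 55 + 21 + 3 + 1

Greedily peel off the largest Fibonacci term at each step:
subtract 75025 from 116826: 41801 remains
subtract 28657 from 41801: 13144 remains
subtract 10946 from 13144: 2198 remains
subtract 1597 from 2198: 601 remains
subtract 377 from 601: 224 remains
subtract 144 from 224: 80 remains
subtract 55 from 80: 25 remains
subtract 21 from 25: 4 remains
subtract 3 from 4: 1 remains
subtract 1 from 1: 0 remains
So 116826 = 75025 + 28657 + 10946 + 1597 + 377 + 144 + 55 + 21 + 3 + 1, with no two terms consecutive in the sequence.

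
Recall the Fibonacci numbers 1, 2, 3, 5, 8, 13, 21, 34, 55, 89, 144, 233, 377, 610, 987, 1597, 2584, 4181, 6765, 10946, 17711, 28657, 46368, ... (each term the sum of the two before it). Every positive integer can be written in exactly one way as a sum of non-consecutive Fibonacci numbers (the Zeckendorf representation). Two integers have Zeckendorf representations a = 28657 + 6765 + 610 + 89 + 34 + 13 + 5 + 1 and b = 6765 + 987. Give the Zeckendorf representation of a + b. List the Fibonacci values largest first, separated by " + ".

28657 + 10946 + 4181 + 89 + 34 + 13 + 5 + 1

The two numbers are 36174 and 7752, so their sum is 43926.
Greedy algorithm:
largest Fibonacci ≤ 43926 is 28657; 43926 − 28657 = 15269
largest Fibonacci ≤ 15269 is 10946; 15269 − 10946 = 4323
largest Fibonacci ≤ 4323 is 4181; 4323 − 4181 = 142
largest Fibonacci ≤ 142 is 89; 142 − 89 = 53
largest Fibonacci ≤ 53 is 34; 53 − 34 = 19
largest Fibonacci ≤ 19 is 13; 19 − 13 = 6
largest Fibonacci ≤ 6 is 5; 6 − 5 = 1
largest Fibonacci ≤ 1 is 1; 1 − 1 = 0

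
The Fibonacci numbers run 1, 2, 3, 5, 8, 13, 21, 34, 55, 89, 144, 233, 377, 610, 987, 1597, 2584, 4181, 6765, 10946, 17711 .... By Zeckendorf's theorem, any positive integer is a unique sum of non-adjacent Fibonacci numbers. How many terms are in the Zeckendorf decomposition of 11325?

largest Fibonacci ≤ 11325 is 10946; 11325 − 10946 = 379
largest Fibonacci ≤ 379 is 377; 379 − 377 = 2
largest Fibonacci ≤ 2 is 2; 2 − 2 = 0
11325 = 10946 + 377 + 2, which has 3 terms.

3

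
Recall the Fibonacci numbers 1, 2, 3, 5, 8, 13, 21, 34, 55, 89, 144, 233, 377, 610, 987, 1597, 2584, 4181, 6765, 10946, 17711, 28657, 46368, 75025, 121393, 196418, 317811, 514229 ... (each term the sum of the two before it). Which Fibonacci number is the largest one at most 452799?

317811

317811 ≤ 452799 < 514229, so the largest Fibonacci number not exceeding 452799 is 317811.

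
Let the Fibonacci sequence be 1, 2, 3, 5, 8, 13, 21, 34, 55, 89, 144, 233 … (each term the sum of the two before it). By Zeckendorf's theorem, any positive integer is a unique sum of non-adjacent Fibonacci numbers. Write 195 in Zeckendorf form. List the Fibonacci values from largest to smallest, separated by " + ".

144 + 34 + 13 + 3 + 1

Greedy algorithm:
take 144 (≤ 195); 195 − 144 = 51
take 34 (≤ 51); 51 − 34 = 17
take 13 (≤ 17); 17 − 13 = 4
take 3 (≤ 4); 4 − 3 = 1
take 1 (≤ 1); 1 − 1 = 0
So 195 = 144 + 34 + 13 + 3 + 1, with no two terms consecutive in the sequence.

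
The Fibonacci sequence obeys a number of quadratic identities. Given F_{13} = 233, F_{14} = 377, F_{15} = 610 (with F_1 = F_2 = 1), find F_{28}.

By the addition formula F_{m+n} = F_m F_{n+1} + F_{m−1} F_n with m=15, n=13: F_{28} = 610·377 + 377·233 = 229970 + 87841 = 317811.

317811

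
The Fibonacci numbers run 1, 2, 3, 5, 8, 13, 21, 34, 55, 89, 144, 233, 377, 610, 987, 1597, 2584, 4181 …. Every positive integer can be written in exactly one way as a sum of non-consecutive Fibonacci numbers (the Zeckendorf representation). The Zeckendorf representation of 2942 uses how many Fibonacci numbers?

5

subtract 2584 from 2942: 358 remains
subtract 233 from 358: 125 remains
subtract 89 from 125: 36 remains
subtract 34 from 36: 2 remains
subtract 2 from 2: 0 remains
2942 = 2584 + 233 + 89 + 34 + 2, which has 5 terms.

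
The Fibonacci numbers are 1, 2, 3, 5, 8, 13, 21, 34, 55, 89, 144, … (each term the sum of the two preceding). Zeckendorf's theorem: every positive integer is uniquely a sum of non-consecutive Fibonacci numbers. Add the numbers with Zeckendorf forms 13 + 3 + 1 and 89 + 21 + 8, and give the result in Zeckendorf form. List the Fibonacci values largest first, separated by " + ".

89 + 34 + 8 + 3 + 1

The two numbers are 17 and 118, so their sum is 135.
Greedy algorithm:
89 ≤ 135 < 144, so take 89; remainder 46
34 ≤ 46 < 55, so take 34; remainder 12
8 ≤ 12 < 13, so take 8; remainder 4
3 ≤ 4 < 5, so take 3; remainder 1
1 ≤ 1 < 2, so take 1; remainder 0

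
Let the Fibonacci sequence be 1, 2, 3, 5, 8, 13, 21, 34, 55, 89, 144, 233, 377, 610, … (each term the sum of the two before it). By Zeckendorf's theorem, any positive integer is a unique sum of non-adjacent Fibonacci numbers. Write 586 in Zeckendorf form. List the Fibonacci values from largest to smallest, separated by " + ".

377 + 144 + 55 + 8 + 2

subtract 377 from 586: 209 remains
subtract 144 from 209: 65 remains
subtract 55 from 65: 10 remains
subtract 8 from 10: 2 remains
subtract 2 from 2: 0 remains
So 586 = 377 + 144 + 55 + 8 + 2, with no two terms consecutive in the sequence.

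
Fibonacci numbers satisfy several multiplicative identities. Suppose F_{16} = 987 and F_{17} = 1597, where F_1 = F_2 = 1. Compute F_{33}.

By F_{2k+1} = F_k² + F_{k+1}²: F_{33} = 987² + 1597² = 974169 + 2550409 = 3524578.

3524578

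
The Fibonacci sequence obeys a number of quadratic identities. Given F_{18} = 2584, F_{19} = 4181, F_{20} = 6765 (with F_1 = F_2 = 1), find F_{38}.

39088169

By the addition formula F_{m+n} = F_m F_{n+1} + F_{m−1} F_n with m=19, n=19: F_{38} = 4181·6765 + 2584·4181 = 28284465 + 10803704 = 39088169.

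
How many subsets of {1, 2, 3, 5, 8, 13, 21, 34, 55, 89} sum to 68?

Starting from the Zeckendorf form and repeatedly splitting a term F_k into F_{k−1} + F_{k−2} (when neither is already used) reaches every representation.
68 = 55+13 = 55+8+5 = 34+21+13 = 55+8+3+2 = … (2 more), for 6 in all.

6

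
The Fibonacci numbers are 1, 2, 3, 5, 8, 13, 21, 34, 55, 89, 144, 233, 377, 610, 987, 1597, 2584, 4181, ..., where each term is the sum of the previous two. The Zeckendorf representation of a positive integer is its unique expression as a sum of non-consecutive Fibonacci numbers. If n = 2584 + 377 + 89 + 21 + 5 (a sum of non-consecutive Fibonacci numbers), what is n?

2584 + 377 + 89 + 21 + 5 = 3076.

3076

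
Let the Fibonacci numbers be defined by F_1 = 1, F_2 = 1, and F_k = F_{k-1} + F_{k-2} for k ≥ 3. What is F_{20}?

6765

Iterating the recurrence up to F_{12} = 144 and F_{11} = 89:
F_{13} = F_{12} + F_{11} = 144 + 89 = 233
F_{14} = F_{13} + F_{12} = 233 + 144 = 377
F_{15} = F_{14} + F_{13} = 377 + 233 = 610
F_{16} = F_{15} + F_{14} = 610 + 377 = 987
F_{17} = F_{16} + F_{15} = 987 + 610 = 1597
F_{18} = F_{17} + F_{16} = 1597 + 987 = 2584
F_{19} = F_{18} + F_{17} = 2584 + 1597 = 4181
F_{20} = F_{19} + F_{18} = 4181 + 2584 = 6765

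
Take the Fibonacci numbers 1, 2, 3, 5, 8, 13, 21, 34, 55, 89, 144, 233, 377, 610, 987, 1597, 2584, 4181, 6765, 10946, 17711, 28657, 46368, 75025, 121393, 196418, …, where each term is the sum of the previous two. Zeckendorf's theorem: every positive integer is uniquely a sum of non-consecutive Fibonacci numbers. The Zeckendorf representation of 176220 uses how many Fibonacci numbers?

6

take 121393 (≤ 176220); 176220 − 121393 = 54827
take 46368 (≤ 54827); 54827 − 46368 = 8459
take 6765 (≤ 8459); 8459 − 6765 = 1694
take 1597 (≤ 1694); 1694 − 1597 = 97
take 89 (≤ 97); 97 − 89 = 8
take 8 (≤ 8); 8 − 8 = 0
176220 = 121393 + 46368 + 6765 + 1597 + 89 + 8, which has 6 terms.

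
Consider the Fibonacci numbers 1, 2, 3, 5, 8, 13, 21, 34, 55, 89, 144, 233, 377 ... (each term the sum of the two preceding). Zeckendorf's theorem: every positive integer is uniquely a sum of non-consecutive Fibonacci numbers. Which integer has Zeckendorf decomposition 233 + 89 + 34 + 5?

233 + 89 + 34 + 5 = 361.

361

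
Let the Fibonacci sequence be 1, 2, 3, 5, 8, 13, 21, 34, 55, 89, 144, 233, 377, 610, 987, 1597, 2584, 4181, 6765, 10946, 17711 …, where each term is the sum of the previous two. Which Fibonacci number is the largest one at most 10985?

10946 ≤ 10985 < 17711, so the largest Fibonacci number not exceeding 10985 is 10946.

10946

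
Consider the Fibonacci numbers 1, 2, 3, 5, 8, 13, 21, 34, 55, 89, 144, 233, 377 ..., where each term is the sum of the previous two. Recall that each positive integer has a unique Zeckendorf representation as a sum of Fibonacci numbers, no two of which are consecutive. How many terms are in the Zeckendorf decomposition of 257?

take 233 (≤ 257); 257 − 233 = 24
take 21 (≤ 24); 24 − 21 = 3
take 3 (≤ 3); 3 − 3 = 0
257 = 233 + 21 + 3, which has 3 terms.

3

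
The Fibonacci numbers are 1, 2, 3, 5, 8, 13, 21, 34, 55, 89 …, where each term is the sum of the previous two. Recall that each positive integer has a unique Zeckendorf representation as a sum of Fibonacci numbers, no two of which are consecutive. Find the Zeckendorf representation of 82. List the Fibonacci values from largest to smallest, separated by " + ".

55 + 21 + 5 + 1

Greedy algorithm:
82 − 55 = 27
27 − 21 = 6
6 − 5 = 1
1 − 1 = 0
So 82 = 55 + 21 + 5 + 1, with no two terms consecutive in the sequence.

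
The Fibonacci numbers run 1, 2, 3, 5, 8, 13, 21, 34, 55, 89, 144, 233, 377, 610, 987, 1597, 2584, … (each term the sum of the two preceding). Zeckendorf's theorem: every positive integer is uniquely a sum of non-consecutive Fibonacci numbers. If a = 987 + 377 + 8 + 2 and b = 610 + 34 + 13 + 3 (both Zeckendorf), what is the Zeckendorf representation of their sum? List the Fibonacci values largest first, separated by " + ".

The two numbers are 1374 and 660, so their sum is 2034.
Greedily peel off the largest Fibonacci term at each step:
1597 ≤ 2034 < 2584, so take 1597; remainder 437
377 ≤ 437 < 610, so take 377; remainder 60
55 ≤ 60 < 89, so take 55; remainder 5
5 ≤ 5 < 8, so take 5; remainder 0

1597 + 377 + 55 + 5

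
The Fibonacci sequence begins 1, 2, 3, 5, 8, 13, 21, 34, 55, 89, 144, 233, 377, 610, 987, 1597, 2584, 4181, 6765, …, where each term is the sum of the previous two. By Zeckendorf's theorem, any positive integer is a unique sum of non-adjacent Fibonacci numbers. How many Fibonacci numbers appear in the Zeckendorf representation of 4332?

Greedy algorithm:
4332 − 4181 = 151
151 − 144 = 7
7 − 5 = 2
2 − 2 = 0
4332 = 4181 + 144 + 5 + 2, which has 4 terms.

4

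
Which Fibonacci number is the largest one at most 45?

34 ≤ 45 < 55, so the largest Fibonacci number not exceeding 45 is 34.

34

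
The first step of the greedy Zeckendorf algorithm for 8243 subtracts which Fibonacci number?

6765

6765 ≤ 8243 < 10946, so the largest Fibonacci number not exceeding 8243 is 6765.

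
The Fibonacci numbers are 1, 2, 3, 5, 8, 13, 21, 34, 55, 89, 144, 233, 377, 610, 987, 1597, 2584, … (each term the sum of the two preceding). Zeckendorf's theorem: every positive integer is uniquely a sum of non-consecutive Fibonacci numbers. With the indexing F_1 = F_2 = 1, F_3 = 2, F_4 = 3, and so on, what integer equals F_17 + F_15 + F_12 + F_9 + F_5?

2390

F_17 + F_15 + F_12 + F_9 + F_5 = 1597 + 610 + 144 + 34 + 5 = 2390.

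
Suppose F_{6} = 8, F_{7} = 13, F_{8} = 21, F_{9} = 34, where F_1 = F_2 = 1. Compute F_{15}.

610

By the addition formula F_{m+n} = F_m F_{n+1} + F_{m−1} F_n with m=9, n=6: F_{15} = 34·13 + 21·8 = 442 + 168 = 610.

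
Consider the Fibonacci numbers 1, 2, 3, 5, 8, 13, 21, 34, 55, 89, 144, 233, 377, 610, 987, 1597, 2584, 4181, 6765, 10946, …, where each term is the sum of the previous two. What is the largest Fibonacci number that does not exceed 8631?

6765 ≤ 8631 < 10946, so the largest Fibonacci number not exceeding 8631 is 6765.

6765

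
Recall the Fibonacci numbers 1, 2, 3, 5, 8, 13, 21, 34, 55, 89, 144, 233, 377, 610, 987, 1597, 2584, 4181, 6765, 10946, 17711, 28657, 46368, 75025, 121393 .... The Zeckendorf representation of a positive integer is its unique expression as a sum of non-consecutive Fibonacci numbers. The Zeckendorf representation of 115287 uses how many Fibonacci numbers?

7

Greedy algorithm:
take 75025 (≤ 115287); 115287 − 75025 = 40262
take 28657 (≤ 40262); 40262 − 28657 = 11605
take 10946 (≤ 11605); 11605 − 10946 = 659
take 610 (≤ 659); 659 − 610 = 49
take 34 (≤ 49); 49 − 34 = 15
take 13 (≤ 15); 15 − 13 = 2
take 2 (≤ 2); 2 − 2 = 0
115287 = 75025 + 28657 + 10946 + 610 + 34 + 13 + 2, which has 7 terms.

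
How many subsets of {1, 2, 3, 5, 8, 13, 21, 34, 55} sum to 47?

5

Each representation comes from the Zeckendorf form by replacing some F_k with F_{k−1} + F_{k−2} where possible.
47 = 34+13 = 34+8+5 = 34+8+3+2 = 21+13+8+5 = 21+13+8+3+2 — 5 representations.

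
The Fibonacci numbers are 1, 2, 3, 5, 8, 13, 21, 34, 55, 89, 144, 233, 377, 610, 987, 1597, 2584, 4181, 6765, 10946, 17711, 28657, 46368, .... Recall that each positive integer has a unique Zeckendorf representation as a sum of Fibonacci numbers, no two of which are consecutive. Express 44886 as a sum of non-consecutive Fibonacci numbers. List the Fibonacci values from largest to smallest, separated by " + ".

largest Fibonacci ≤ 44886 is 28657; 44886 − 28657 = 16229
largest Fibonacci ≤ 16229 is 10946; 16229 − 10946 = 5283
largest Fibonacci ≤ 5283 is 4181; 5283 − 4181 = 1102
largest Fibonacci ≤ 1102 is 987; 1102 − 987 = 115
largest Fibonacci ≤ 115 is 89; 115 − 89 = 26
largest Fibonacci ≤ 26 is 21; 26 − 21 = 5
largest Fibonacci ≤ 5 is 5; 5 − 5 = 0
So 44886 = 28657 + 10946 + 4181 + 987 + 89 + 21 + 5, with no two terms consecutive in the sequence.

28657 + 10946 + 4181 + 987 + 89 + 21 + 5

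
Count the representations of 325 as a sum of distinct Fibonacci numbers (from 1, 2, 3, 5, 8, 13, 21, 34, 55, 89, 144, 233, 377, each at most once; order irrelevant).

Starting from the Zeckendorf form and repeatedly splitting a term F_k into F_{k−1} + F_{k−2} (when neither is already used) reaches every representation.
325 = 233+89+3 = 233+89+2+1 = 233+55+34+3 = 233+55+34+2+1 = 233+55+21+13+3 = … (9 more), for 14 in all.

14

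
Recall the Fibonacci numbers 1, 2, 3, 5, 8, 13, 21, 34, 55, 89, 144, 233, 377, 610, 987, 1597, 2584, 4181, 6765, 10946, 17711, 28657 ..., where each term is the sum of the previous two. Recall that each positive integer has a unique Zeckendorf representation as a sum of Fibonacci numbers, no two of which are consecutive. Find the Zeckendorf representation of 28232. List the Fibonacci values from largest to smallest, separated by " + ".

17711 + 6765 + 2584 + 987 + 144 + 34 + 5 + 2

17711 ≤ 28232 < 28657, so take 17711; remainder 10521
6765 ≤ 10521 < 10946, so take 6765; remainder 3756
2584 ≤ 3756 < 4181, so take 2584; remainder 1172
987 ≤ 1172 < 1597, so take 987; remainder 185
144 ≤ 185 < 233, so take 144; remainder 41
34 ≤ 41 < 55, so take 34; remainder 7
5 ≤ 7 < 8, so take 5; remainder 2
2 ≤ 2 < 3, so take 2; remainder 0
So 28232 = 17711 + 6765 + 2584 + 987 + 144 + 34 + 5 + 2, with no two terms consecutive in the sequence.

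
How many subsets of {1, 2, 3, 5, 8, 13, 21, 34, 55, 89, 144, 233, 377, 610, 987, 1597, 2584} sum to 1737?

13

Starting from the Zeckendorf form and repeatedly splitting a term F_k into F_{k−1} + F_{k−2} (when neither is already used) reaches every representation.
1737 = 1597+89+34+13+3+1 = 1597+89+34+8+5+3+1 = 987+610+89+34+13+3+1 = … (10 more), for 13 in all.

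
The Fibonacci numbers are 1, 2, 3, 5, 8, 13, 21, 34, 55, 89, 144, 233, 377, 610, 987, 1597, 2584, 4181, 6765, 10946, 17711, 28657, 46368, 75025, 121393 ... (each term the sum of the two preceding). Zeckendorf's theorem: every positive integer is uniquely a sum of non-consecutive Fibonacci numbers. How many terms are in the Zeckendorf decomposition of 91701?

Repeatedly subtract the largest Fibonacci number that fits:
75025 ≤ 91701 < 121393, so take 75025; remainder 16676
10946 ≤ 16676 < 17711, so take 10946; remainder 5730
4181 ≤ 5730 < 6765, so take 4181; remainder 1549
987 ≤ 1549 < 1597, so take 987; remainder 562
377 ≤ 562 < 610, so take 377; remainder 185
144 ≤ 185 < 233, so take 144; remainder 41
34 ≤ 41 < 55, so take 34; remainder 7
5 ≤ 7 < 8, so take 5; remainder 2
2 ≤ 2 < 3, so take 2; remainder 0
91701 = 75025 + 10946 + 4181 + 987 + 377 + 144 + 34 + 5 + 2, which has 9 terms.

9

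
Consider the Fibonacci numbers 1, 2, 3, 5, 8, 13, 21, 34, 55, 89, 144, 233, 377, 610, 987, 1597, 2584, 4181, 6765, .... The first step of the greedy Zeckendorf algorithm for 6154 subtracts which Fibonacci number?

4181

4181 ≤ 6154 < 6765, so the largest Fibonacci number not exceeding 6154 is 4181.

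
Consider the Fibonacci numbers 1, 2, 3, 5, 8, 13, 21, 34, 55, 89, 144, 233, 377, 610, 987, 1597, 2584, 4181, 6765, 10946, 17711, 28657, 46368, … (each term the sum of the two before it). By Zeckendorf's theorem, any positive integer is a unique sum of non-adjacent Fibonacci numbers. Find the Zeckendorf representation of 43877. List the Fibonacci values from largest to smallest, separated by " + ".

28657 + 10946 + 4181 + 89 + 3 + 1

Greedily peel off the largest Fibonacci term at each step:
28657 ≤ 43877 < 46368, so take 28657; remainder 15220
10946 ≤ 15220 < 17711, so take 10946; remainder 4274
4181 ≤ 4274 < 6765, so take 4181; remainder 93
89 ≤ 93 < 144, so take 89; remainder 4
3 ≤ 4 < 5, so take 3; remainder 1
1 ≤ 1 < 2, so take 1; remainder 0
So 43877 = 28657 + 10946 + 4181 + 89 + 3 + 1, with no two terms consecutive in the sequence.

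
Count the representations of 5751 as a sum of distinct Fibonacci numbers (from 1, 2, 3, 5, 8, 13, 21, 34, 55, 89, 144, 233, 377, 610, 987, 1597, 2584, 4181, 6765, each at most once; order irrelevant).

18

Each representation comes from the Zeckendorf form by replacing some F_k with F_{k−1} + F_{k−2} where possible.
5751 = 4181+987+377+144+55+5+2 = 4181+987+377+144+34+21+5+2 = 2584+1597+987+377+144+55+5+2 = 4181+987+377+144+34+13+8+5+2 = … (14 more), for 18 in all.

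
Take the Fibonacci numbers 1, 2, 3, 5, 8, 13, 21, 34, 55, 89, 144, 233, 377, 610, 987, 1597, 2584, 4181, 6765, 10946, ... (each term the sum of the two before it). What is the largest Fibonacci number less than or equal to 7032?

6765

6765 ≤ 7032 < 10946, so the largest Fibonacci number not exceeding 7032 is 6765.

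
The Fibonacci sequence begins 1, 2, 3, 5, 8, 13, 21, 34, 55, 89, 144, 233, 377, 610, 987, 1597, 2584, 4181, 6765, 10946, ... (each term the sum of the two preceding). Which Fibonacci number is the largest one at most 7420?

6765

6765 ≤ 7420 < 10946, so the largest Fibonacci number not exceeding 7420 is 6765.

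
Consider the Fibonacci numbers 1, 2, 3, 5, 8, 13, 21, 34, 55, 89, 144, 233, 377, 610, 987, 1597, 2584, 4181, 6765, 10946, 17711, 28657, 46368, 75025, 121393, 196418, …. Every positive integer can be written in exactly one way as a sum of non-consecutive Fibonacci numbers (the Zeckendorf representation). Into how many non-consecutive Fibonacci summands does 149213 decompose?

Greedy algorithm:
take 121393 (≤ 149213); 149213 − 121393 = 27820
take 17711 (≤ 27820); 27820 − 17711 = 10109
take 6765 (≤ 10109); 10109 − 6765 = 3344
take 2584 (≤ 3344); 3344 − 2584 = 760
take 610 (≤ 760); 760 − 610 = 150
take 144 (≤ 150); 150 − 144 = 6
take 5 (≤ 6); 6 − 5 = 1
take 1 (≤ 1); 1 − 1 = 0
149213 = 121393 + 17711 + 6765 + 2584 + 610 + 144 + 5 + 1, which has 8 terms.

8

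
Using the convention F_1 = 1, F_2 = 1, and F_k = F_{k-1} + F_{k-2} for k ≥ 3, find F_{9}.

34

Iterating the recurrence up to F_{2} = 1 and F_{1} = 1:
F_{3} = F_{2} + F_{1} = 1 + 1 = 2
F_{4} = F_{3} + F_{2} = 2 + 1 = 3
F_{5} = F_{4} + F_{3} = 3 + 2 = 5
F_{6} = F_{5} + F_{4} = 5 + 3 = 8
F_{7} = F_{6} + F_{5} = 8 + 5 = 13
F_{8} = F_{7} + F_{6} = 13 + 8 = 21
F_{9} = F_{8} + F_{7} = 21 + 13 = 34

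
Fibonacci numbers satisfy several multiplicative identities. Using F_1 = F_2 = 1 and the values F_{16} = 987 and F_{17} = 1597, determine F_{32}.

By the doubling identity F_{2k} = F_k(2F_{k+1} − F_k): F_{32} = 987·(2·1597 − 987) = 987·2207 = 2178309.

2178309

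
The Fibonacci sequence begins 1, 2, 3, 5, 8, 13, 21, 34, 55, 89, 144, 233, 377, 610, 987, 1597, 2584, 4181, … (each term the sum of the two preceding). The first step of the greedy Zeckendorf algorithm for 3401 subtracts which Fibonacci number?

2584 ≤ 3401 < 4181, so the largest Fibonacci number not exceeding 3401 is 2584.

2584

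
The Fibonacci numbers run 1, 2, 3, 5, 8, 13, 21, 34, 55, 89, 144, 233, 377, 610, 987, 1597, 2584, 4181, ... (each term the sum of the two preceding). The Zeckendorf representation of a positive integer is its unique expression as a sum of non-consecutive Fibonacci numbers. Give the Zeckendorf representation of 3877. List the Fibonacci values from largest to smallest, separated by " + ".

Greedily peel off the largest Fibonacci term at each step:
3877: greatest Fibonacci not exceeding it is 2584, leaving 1293
1293: greatest Fibonacci not exceeding it is 987, leaving 306
306: greatest Fibonacci not exceeding it is 233, leaving 73
73: greatest Fibonacci not exceeding it is 55, leaving 18
18: greatest Fibonacci not exceeding it is 13, leaving 5
5: greatest Fibonacci not exceeding it is 5, leaving 0
So 3877 = 2584 + 987 + 233 + 55 + 13 + 5, with no two terms consecutive in the sequence.

2584 + 987 + 233 + 55 + 13 + 5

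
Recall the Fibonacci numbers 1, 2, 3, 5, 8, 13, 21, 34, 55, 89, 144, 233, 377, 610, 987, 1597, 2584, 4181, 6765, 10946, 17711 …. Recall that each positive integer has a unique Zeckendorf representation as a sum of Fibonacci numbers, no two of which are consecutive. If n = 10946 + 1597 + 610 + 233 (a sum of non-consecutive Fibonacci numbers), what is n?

10946 + 1597 + 610 + 233 = 13386.

13386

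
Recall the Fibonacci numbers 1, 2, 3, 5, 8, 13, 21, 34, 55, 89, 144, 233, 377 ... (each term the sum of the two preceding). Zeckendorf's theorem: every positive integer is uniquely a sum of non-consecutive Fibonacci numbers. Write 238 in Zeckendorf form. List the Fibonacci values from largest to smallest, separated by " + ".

238: greatest Fibonacci not exceeding it is 233, leaving 5
5: greatest Fibonacci not exceeding it is 5, leaving 0
So 238 = 233 + 5, with no two terms consecutive in the sequence.

233 + 5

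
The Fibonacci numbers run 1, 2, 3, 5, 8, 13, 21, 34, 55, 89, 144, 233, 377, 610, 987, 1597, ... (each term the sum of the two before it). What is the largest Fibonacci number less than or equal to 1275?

987

987 ≤ 1275 < 1597, so the largest Fibonacci number not exceeding 1275 is 987.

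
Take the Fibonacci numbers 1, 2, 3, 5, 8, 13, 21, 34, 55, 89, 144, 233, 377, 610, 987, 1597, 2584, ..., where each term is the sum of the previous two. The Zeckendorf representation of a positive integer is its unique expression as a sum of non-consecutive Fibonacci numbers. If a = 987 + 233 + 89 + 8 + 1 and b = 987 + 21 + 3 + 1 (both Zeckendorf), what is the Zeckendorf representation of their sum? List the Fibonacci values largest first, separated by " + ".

1597 + 610 + 89 + 34

The two numbers are 1318 and 1012, so their sum is 2330.
Greedily peel off the largest Fibonacci term at each step:
2330: greatest Fibonacci not exceeding it is 1597, leaving 733
733: greatest Fibonacci not exceeding it is 610, leaving 123
123: greatest Fibonacci not exceeding it is 89, leaving 34
34: greatest Fibonacci not exceeding it is 34, leaving 0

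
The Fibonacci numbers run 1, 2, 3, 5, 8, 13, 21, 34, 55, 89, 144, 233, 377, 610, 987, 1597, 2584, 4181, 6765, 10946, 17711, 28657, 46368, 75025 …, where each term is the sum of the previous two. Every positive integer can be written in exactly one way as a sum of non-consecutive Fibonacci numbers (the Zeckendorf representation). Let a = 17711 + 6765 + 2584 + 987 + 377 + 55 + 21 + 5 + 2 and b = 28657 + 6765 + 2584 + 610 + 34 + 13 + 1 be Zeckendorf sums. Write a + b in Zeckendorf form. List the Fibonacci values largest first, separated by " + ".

46368 + 17711 + 2584 + 377 + 89 + 34 + 8

The two numbers are 28507 and 38664, so their sum is 67171.
Greedily peel off the largest Fibonacci term at each step:
67171 − 46368 = 20803
20803 − 17711 = 3092
3092 − 2584 = 508
508 − 377 = 131
131 − 89 = 42
42 − 34 = 8
8 − 8 = 0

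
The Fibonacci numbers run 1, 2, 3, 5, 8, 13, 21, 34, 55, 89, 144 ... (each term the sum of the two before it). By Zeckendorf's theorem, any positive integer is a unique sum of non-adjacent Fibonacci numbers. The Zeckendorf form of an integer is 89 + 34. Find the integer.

123

89 + 34 = 123.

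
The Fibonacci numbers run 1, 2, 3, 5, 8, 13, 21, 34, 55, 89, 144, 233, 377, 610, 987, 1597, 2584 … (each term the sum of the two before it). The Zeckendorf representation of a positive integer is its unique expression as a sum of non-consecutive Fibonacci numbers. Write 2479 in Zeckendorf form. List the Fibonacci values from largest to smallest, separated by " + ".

subtract 1597 from 2479: 882 remains
subtract 610 from 882: 272 remains
subtract 233 from 272: 39 remains
subtract 34 from 39: 5 remains
subtract 5 from 5: 0 remains
So 2479 = 1597 + 610 + 233 + 34 + 5, with no two terms consecutive in the sequence.

1597 + 610 + 233 + 34 + 5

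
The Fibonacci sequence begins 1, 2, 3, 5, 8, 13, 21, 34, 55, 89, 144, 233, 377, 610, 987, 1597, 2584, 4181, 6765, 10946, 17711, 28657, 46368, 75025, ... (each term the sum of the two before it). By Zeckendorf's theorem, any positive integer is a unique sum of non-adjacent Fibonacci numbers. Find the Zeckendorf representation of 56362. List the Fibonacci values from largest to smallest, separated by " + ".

Repeatedly subtract the largest Fibonacci number that fits:
largest Fibonacci ≤ 56362 is 46368; 56362 − 46368 = 9994
largest Fibonacci ≤ 9994 is 6765; 9994 − 6765 = 3229
largest Fibonacci ≤ 3229 is 2584; 3229 − 2584 = 645
largest Fibonacci ≤ 645 is 610; 645 − 610 = 35
largest Fibonacci ≤ 35 is 34; 35 − 34 = 1
largest Fibonacci ≤ 1 is 1; 1 − 1 = 0
So 56362 = 46368 + 6765 + 2584 + 610 + 34 + 1, with no two terms consecutive in the sequence.

46368 + 6765 + 2584 + 610 + 34 + 1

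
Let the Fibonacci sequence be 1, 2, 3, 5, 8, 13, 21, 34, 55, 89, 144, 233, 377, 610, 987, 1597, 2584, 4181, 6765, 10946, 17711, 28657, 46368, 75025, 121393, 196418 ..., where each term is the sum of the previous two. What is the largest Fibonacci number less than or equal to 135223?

121393 ≤ 135223 < 196418, so the largest Fibonacci number not exceeding 135223 is 121393.

121393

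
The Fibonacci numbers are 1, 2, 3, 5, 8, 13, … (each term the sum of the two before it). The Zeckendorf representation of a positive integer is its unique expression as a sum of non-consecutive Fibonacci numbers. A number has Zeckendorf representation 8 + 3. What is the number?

8 + 3 = 11.

11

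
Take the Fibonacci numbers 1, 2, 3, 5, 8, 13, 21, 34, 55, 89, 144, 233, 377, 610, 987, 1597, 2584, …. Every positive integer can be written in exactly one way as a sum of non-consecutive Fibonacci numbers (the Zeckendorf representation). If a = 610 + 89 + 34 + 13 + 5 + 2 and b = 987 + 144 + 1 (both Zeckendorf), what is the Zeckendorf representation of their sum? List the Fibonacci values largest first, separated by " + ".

1597 + 233 + 55

The two numbers are 753 and 1132, so their sum is 1885.
Greedily peel off the largest Fibonacci term at each step:
take 1597 (≤ 1885); 1885 − 1597 = 288
take 233 (≤ 288); 288 − 233 = 55
take 55 (≤ 55); 55 − 55 = 0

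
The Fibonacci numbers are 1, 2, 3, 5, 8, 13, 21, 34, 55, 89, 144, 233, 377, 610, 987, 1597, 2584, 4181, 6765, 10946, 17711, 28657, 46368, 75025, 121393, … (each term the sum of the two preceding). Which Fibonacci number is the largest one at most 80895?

75025

75025 ≤ 80895 < 121393, so the largest Fibonacci number not exceeding 80895 is 75025.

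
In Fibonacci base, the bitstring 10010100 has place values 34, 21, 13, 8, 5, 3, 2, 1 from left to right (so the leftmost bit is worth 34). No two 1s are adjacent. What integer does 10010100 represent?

45

Summing the place values of the 1 bits: 34 + 8 + 3 = 45.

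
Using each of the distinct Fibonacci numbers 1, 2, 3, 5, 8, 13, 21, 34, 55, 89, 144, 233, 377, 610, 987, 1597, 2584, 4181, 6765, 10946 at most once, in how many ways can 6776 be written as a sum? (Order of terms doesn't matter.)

22

Each representation comes from the Zeckendorf form by replacing some F_k with F_{k−1} + F_{k−2} where possible.
6776 = 6765+8+3 = 6765+8+2+1 = 4181+2584+8+3 = … (19 more), for 22 in all.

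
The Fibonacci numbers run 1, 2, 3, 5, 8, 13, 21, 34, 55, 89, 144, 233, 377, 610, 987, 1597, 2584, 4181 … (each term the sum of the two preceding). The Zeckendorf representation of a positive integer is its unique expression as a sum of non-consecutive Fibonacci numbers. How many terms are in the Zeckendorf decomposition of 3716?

Greedy algorithm:
largest Fibonacci ≤ 3716 is 2584; 3716 − 2584 = 1132
largest Fibonacci ≤ 1132 is 987; 1132 − 987 = 145
largest Fibonacci ≤ 145 is 144; 145 − 144 = 1
largest Fibonacci ≤ 1 is 1; 1 − 1 = 0
3716 = 2584 + 987 + 144 + 1, which has 4 terms.

4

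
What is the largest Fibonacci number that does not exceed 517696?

514229 ≤ 517696 < 832040, so the largest Fibonacci number not exceeding 517696 is 514229.

514229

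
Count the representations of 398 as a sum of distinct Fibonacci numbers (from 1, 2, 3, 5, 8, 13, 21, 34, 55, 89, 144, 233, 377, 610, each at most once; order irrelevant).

15

Starting from the Zeckendorf form and repeatedly splitting a term F_k into F_{k−1} + F_{k−2} (when neither is already used) reaches every representation.
398 = 377+21 = 377+13+8 = 233+144+21 = 377+13+5+3 = 233+144+13+8 = … (10 more), for 15 in all.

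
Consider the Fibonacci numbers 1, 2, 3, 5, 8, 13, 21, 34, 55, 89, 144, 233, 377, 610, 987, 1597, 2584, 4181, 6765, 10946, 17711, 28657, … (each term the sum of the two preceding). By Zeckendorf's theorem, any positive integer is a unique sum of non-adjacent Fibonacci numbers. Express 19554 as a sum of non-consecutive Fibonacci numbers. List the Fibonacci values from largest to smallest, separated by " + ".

Greedy algorithm:
largest Fibonacci ≤ 19554 is 17711; 19554 − 17711 = 1843
largest Fibonacci ≤ 1843 is 1597; 1843 − 1597 = 246
largest Fibonacci ≤ 246 is 233; 246 − 233 = 13
largest Fibonacci ≤ 13 is 13; 13 − 13 = 0
So 19554 = 17711 + 1597 + 233 + 13, with no two terms consecutive in the sequence.

17711 + 1597 + 233 + 13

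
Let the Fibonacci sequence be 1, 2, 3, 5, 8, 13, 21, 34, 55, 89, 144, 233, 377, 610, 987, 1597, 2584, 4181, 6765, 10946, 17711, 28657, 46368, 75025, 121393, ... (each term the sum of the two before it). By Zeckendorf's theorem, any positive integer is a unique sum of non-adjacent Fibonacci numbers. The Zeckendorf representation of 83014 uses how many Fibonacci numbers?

6

Greedy algorithm:
take 75025 (≤ 83014); 83014 − 75025 = 7989
take 6765 (≤ 7989); 7989 − 6765 = 1224
take 987 (≤ 1224); 1224 − 987 = 237
take 233 (≤ 237); 237 − 233 = 4
take 3 (≤ 4); 4 − 3 = 1
take 1 (≤ 1); 1 − 1 = 0
83014 = 75025 + 6765 + 987 + 233 + 3 + 1, which has 6 terms.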